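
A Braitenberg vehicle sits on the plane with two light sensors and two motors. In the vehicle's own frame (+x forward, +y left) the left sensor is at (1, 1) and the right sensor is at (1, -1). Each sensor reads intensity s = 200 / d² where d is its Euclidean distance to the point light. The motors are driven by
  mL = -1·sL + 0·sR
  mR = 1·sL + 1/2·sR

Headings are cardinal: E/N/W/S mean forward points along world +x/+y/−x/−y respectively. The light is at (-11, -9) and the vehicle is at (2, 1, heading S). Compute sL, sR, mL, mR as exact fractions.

left sensor world pos  = (3, 0); dL² = 277
right sensor world pos = (1, 0); dR² = 225
sL = 200/277 = 200/277
sR = 200/225 = 8/9
mL = -1·sL + 0·sR = -200/277
mR = 1·sL + 1/2·sR = 2908/2493

200/277 8/9 -200/277 2908/2493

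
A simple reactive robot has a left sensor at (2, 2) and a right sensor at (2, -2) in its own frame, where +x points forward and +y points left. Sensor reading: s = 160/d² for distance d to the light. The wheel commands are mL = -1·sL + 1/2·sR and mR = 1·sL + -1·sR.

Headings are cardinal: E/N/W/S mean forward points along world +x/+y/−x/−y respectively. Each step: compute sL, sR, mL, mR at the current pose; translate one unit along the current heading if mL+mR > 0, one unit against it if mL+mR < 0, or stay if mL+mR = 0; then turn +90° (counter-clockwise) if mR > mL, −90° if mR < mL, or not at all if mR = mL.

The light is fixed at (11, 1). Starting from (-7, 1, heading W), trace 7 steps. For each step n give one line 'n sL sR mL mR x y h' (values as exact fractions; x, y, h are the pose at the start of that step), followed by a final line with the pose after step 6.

n=0: pose=(-7,1,W); sL=40/101, sR=40/101; mL=-20/101, mR=0; mL+mR=-20/101 → advance -1; mR−mL=20/101 → turn +1·90°
n=1: pose=(-6,1,S); sL=160/229, sR=32/73; mL=-8016/16717, mR=4352/16717; mL+mR=-16/73 → advance -1; mR−mL=12368/16717 → turn +1·90°
n=2: pose=(-6,2,E); sL=80/117, sR=80/113; mL=-4360/13221, mR=-320/13221; mL+mR=-40/113 → advance -1; mR−mL=4040/13221 → turn +1·90°
n=3: pose=(-7,2,N); sL=160/409, sR=32/53; mL=-1936/21677, mR=-4608/21677; mL+mR=-16/53 → advance -1; mR−mL=-2672/21677 → turn -1·90°
n=4: pose=(-7,1,E); sL=8/13, sR=8/13; mL=-4/13, mR=0; mL+mR=-4/13 → advance -1; mR−mL=4/13 → turn +1·90°
n=5: pose=(-8,1,N); sL=32/89, sR=160/293; mL=-2256/26077, mR=-4864/26077; mL+mR=-80/293 → advance -1; mR−mL=-2608/26077 → turn -1·90°
n=6: pose=(-8,0,E); sL=16/29, sR=80/149; mL=-1224/4321, mR=64/4321; mL+mR=-40/149 → advance -1; mR−mL=1288/4321 → turn +1·90°

0 40/101 40/101 -20/101 0 -7 1 W
1 160/229 32/73 -8016/16717 4352/16717 -6 1 S
2 80/117 80/113 -4360/13221 -320/13221 -6 2 E
3 160/409 32/53 -1936/21677 -4608/21677 -7 2 N
4 8/13 8/13 -4/13 0 -7 1 E
5 32/89 160/293 -2256/26077 -4864/26077 -8 1 N
6 16/29 80/149 -1224/4321 64/4321 -8 0 E
final -9 0 N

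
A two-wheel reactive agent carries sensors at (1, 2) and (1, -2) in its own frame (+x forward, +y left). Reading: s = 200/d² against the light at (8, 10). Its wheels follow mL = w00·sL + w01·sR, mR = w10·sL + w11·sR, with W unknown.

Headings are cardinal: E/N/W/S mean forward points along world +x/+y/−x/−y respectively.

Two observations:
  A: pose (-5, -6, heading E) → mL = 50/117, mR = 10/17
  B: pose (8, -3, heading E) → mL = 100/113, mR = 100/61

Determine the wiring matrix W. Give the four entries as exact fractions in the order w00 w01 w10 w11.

obs A: pose=(-5,-6,E) → sL=10/17, sR=50/117, mL=50/117, mR=10/17
obs B: pose=(8,-3,E) → sL=100/61, sR=100/113, mL=100/113, mR=100/61
sensor matrix S = [[10/17, 50/117], [100/61, 100/113]]; det S = -2468000/13710177
solve [mL_A; mL_B] = S·[w00; w01] and [mR_A; mR_B] = S·[w10; w11]:
  w00 = 0, w01 = 1, w10 = 1, w11 = 0

0 1 1 0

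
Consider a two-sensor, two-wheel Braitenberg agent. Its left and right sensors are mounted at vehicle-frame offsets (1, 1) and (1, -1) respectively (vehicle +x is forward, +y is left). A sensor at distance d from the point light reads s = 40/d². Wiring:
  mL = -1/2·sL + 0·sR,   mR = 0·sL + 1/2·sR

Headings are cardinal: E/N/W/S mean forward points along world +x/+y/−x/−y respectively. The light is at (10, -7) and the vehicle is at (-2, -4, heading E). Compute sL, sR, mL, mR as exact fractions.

left sensor world pos  = (-1, -3); dL² = 137
right sensor world pos = (-1, -5); dR² = 125
sL = 40/137 = 40/137
sR = 40/125 = 8/25
mL = -1/2·sL + 0·sR = -20/137
mR = 0·sL + 1/2·sR = 4/25

40/137 8/25 -20/137 4/25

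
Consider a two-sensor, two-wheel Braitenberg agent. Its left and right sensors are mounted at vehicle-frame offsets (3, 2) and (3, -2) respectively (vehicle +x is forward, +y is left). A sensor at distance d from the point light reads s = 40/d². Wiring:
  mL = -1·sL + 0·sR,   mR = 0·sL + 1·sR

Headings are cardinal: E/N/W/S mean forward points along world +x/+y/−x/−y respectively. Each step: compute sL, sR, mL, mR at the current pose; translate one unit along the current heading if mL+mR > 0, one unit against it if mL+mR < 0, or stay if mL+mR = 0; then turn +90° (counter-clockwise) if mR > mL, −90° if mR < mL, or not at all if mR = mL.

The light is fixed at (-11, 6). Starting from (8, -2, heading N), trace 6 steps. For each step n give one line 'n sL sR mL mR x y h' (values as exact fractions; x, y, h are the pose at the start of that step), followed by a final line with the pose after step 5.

n=0: pose=(8,-2,N); sL=20/157, sR=20/233; mL=-20/157, mR=20/233; mL+mR=-1520/36581 → advance -1; mR−mL=7800/36581 → turn +1·90°
n=1: pose=(8,-3,W); sL=40/377, sR=8/61; mL=-40/377, mR=8/61; mL+mR=576/22997 → advance +1; mR−mL=5456/22997 → turn +1·90°
n=2: pose=(7,-3,S); sL=5/68, sR=1/10; mL=-5/68, mR=1/10; mL+mR=9/340 → advance +1; mR−mL=59/340 → turn +1·90°
n=3: pose=(7,-4,E); sL=8/101, sR=8/117; mL=-8/101, mR=8/117; mL+mR=-128/11817 → advance -1; mR−mL=1744/11817 → turn +1·90°
n=4: pose=(6,-4,N); sL=20/137, sR=4/41; mL=-20/137, mR=4/41; mL+mR=-272/5617 → advance -1; mR−mL=1368/5617 → turn +1·90°
n=5: pose=(6,-5,W); sL=8/73, sR=40/277; mL=-8/73, mR=40/277; mL+mR=704/20221 → advance +1; mR−mL=5136/20221 → turn +1·90°

0 20/157 20/233 -20/157 20/233 8 -2 N
1 40/377 8/61 -40/377 8/61 8 -3 W
2 5/68 1/10 -5/68 1/10 7 -3 S
3 8/101 8/117 -8/101 8/117 7 -4 E
4 20/137 4/41 -20/137 4/41 6 -4 N
5 8/73 40/277 -8/73 40/277 6 -5 W
final 5 -5 S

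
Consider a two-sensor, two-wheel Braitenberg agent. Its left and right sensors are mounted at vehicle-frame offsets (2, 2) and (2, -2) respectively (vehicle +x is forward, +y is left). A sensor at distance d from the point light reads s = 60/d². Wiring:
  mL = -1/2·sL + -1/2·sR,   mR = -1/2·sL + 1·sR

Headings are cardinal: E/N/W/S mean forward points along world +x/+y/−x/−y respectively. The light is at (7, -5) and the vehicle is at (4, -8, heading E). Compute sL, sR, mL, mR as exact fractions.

30 30/13 -210/13 -165/13

left sensor world pos  = (6, -6); dL² = 2
right sensor world pos = (6, -10); dR² = 26
sL = 60/2 = 30
sR = 60/26 = 30/13
mL = -1/2·sL + -1/2·sR = -210/13
mR = -1/2·sL + 1·sR = -165/13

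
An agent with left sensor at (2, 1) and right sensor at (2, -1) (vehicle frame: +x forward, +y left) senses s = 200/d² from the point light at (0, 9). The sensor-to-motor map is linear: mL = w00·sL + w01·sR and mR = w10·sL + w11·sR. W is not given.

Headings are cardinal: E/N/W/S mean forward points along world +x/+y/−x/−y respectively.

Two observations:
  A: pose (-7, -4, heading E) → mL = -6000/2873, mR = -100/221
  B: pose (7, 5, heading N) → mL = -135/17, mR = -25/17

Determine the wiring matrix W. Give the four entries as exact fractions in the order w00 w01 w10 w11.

obs A: pose=(-7,-4,E) → sL=200/169, sR=200/221, mL=-6000/2873, mR=-100/221
obs B: pose=(7,5,N) → sL=5, sR=50/17, mL=-135/17, mR=-25/17
sensor matrix S = [[200/169, 200/221], [5, 50/17]]; det S = -3000/2873
solve [mL_A; mL_B] = S·[w00; w01] and [mR_A; mR_B] = S·[w10; w11]:
  w00 = -1, w01 = -1, w10 = 0, w11 = -1/2

-1 -1 0 -1/2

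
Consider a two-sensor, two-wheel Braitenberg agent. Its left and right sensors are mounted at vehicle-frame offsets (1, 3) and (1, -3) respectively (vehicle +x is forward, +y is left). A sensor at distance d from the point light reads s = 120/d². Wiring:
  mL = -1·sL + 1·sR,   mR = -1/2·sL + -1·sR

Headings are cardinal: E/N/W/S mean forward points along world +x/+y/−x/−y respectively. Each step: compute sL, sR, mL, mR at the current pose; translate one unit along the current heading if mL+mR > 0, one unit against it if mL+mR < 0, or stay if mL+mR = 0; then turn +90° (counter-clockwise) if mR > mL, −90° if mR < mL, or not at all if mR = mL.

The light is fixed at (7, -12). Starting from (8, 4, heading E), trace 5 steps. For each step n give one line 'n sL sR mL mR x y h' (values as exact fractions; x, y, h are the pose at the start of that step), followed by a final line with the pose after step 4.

n=0: pose=(8,4,E); sL=24/73, sR=120/173; mL=4608/12629, mR=-10836/12629; mL+mR=-36/73 → advance -1; mR−mL=-15444/12629 → turn -1·90°
n=1: pose=(7,4,S); sL=20/39, sR=20/39; mL=0, mR=-10/13; mL+mR=-10/13 → advance -1; mR−mL=-10/13 → turn -1·90°
n=2: pose=(7,5,W); sL=120/197, sR=120/401; mL=-24480/78997, mR=-47700/78997; mL+mR=-180/197 → advance -1; mR−mL=-23220/78997 → turn -1·90°
n=3: pose=(8,5,N); sL=15/41, sR=6/17; mL=-9/697, mR=-747/1394; mL+mR=-45/82 → advance -1; mR−mL=-729/1394 → turn -1·90°
n=4: pose=(8,4,E); sL=24/73, sR=120/173; mL=4608/12629, mR=-10836/12629; mL+mR=-36/73 → advance -1; mR−mL=-15444/12629 → turn -1·90°

0 24/73 120/173 4608/12629 -10836/12629 8 4 E
1 20/39 20/39 0 -10/13 7 4 S
2 120/197 120/401 -24480/78997 -47700/78997 7 5 W
3 15/41 6/17 -9/697 -747/1394 8 5 N
4 24/73 120/173 4608/12629 -10836/12629 8 4 E
final 7 4 S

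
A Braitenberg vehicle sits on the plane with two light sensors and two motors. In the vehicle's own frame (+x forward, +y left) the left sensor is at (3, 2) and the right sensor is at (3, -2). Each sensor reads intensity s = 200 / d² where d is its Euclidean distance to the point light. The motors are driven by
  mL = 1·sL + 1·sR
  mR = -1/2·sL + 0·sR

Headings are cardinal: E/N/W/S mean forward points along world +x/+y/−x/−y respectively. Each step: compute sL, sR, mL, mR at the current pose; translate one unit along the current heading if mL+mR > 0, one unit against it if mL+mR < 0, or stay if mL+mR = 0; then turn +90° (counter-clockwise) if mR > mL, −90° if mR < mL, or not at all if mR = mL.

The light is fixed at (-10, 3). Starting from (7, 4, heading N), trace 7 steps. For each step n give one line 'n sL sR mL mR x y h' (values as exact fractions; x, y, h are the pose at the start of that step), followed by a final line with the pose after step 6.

n=0: pose=(7,4,N); sL=200/241, sR=200/377; mL=123600/90857, mR=-100/241; mL+mR=85900/90857 → advance +1; mR−mL=-161300/90857 → turn -1·90°
n=1: pose=(7,5,E); sL=25/52, sR=1/2; mL=51/52, mR=-25/104; mL+mR=77/104 → advance +1; mR−mL=-127/104 → turn -1·90°
n=2: pose=(8,5,S); sL=200/401, sR=200/257; mL=131600/103057, mR=-100/401; mL+mR=105900/103057 → advance +1; mR−mL=-157300/103057 → turn -1·90°
n=3: pose=(8,4,W); sL=100/113, sR=100/117; mL=23000/13221, mR=-50/113; mL+mR=17150/13221 → advance +1; mR−mL=-28850/13221 → turn -1·90°
n=4: pose=(7,4,N); sL=200/241, sR=200/377; mL=123600/90857, mR=-100/241; mL+mR=85900/90857 → advance +1; mR−mL=-161300/90857 → turn -1·90°
n=5: pose=(7,5,E); sL=25/52, sR=1/2; mL=51/52, mR=-25/104; mL+mR=77/104 → advance +1; mR−mL=-127/104 → turn -1·90°
n=6: pose=(8,5,S); sL=200/401, sR=200/257; mL=131600/103057, mR=-100/401; mL+mR=105900/103057 → advance +1; mR−mL=-157300/103057 → turn -1·90°

0 200/241 200/377 123600/90857 -100/241 7 4 N
1 25/52 1/2 51/52 -25/104 7 5 E
2 200/401 200/257 131600/103057 -100/401 8 5 S
3 100/113 100/117 23000/13221 -50/113 8 4 W
4 200/241 200/377 123600/90857 -100/241 7 4 N
5 25/52 1/2 51/52 -25/104 7 5 E
6 200/401 200/257 131600/103057 -100/401 8 5 S
final 8 4 W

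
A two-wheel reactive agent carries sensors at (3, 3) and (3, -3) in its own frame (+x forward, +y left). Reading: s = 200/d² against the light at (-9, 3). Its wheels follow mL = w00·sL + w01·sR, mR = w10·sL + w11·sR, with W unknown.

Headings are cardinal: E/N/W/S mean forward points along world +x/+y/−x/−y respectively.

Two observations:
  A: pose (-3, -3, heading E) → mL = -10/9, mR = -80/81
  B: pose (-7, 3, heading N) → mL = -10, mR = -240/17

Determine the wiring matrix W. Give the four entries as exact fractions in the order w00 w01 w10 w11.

obs A: pose=(-3,-3,E) → sL=20/9, sR=100/81, mL=-10/9, mR=-80/81
obs B: pose=(-7,3,N) → sL=20, sR=100/17, mL=-10, mR=-240/17
sensor matrix S = [[20/9, 100/81], [20, 100/17]]; det S = -16000/1377
solve [mL_A; mL_B] = S·[w00; w01] and [mR_A; mR_B] = S·[w10; w11]:
  w00 = -1/2, w01 = 0, w10 = -1, w11 = 1

-1/2 0 -1 1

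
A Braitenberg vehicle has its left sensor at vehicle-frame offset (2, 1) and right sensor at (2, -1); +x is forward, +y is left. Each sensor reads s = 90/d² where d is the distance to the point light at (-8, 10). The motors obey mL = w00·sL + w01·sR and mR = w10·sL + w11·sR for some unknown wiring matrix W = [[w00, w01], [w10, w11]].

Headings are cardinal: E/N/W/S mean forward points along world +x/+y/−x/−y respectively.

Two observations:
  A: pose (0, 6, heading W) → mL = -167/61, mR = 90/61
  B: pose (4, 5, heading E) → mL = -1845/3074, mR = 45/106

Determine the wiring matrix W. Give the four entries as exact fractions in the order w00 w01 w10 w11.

obs A: pose=(0,6,W) → sL=90/61, sR=2, mL=-167/61, mR=90/61
obs B: pose=(4,5,E) → sL=45/106, sR=45/116, mL=-1845/3074, mR=45/106
sensor matrix S = [[90/61, 2], [45/106, 45/116]]; det S = -51885/187514
solve [mL_A; mL_B] = S·[w00; w01] and [mR_A; mR_B] = S·[w10; w11]:
  w00 = -1/2, w01 = -1, w10 = 1, w11 = 0

-1/2 -1 1 0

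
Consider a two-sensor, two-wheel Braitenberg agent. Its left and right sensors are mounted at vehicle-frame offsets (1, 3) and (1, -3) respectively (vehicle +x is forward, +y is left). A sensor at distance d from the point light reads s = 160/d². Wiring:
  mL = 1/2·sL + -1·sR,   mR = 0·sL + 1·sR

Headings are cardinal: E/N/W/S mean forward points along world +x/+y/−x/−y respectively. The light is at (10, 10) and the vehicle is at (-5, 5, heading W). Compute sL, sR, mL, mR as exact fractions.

1/2 8/13 -19/52 8/13

left sensor world pos  = (-6, 2); dL² = 320
right sensor world pos = (-6, 8); dR² = 260
sL = 160/320 = 1/2
sR = 160/260 = 8/13
mL = 1/2·sL + -1·sR = -19/52
mR = 0·sL + 1·sR = 8/13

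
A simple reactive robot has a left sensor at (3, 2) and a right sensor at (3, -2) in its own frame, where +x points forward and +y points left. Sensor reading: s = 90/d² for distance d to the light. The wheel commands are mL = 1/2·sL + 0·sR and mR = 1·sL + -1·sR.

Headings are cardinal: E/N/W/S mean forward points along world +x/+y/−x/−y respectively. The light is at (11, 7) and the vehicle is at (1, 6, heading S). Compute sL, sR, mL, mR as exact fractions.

9/8 9/16 9/16 9/16

left sensor world pos  = (3, 3); dL² = 80
right sensor world pos = (-1, 3); dR² = 160
sL = 90/80 = 9/8
sR = 90/160 = 9/16
mL = 1/2·sL + 0·sR = 9/16
mR = 1·sL + -1·sR = 9/16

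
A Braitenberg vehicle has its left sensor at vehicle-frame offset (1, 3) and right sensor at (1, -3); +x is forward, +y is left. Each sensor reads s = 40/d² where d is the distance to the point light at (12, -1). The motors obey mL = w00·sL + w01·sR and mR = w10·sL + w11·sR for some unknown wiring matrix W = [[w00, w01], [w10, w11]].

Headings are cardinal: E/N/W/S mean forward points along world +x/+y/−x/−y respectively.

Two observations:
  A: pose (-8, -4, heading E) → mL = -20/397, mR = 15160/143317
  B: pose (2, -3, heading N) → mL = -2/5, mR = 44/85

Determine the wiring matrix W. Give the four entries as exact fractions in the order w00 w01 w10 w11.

0 -1/2 1/2 1/2

obs A: pose=(-8,-4,E) → sL=40/361, sR=40/397, mL=-20/397, mR=15160/143317
obs B: pose=(2,-3,N) → sL=4/17, sR=4/5, mL=-2/5, mR=44/85
sensor matrix S = [[40/361, 40/397], [4/17, 4/5]]; det S = 158208/2436389
solve [mL_A; mL_B] = S·[w00; w01] and [mR_A; mR_B] = S·[w10; w11]:
  w00 = 0, w01 = -1/2, w10 = 1/2, w11 = 1/2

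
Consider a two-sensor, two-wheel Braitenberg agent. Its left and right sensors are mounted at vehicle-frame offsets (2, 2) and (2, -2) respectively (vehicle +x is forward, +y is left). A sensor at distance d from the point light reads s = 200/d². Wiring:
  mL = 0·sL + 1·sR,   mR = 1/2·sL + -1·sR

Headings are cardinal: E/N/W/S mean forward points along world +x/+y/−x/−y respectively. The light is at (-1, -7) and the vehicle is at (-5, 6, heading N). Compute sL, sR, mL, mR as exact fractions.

left sensor world pos  = (-7, 8); dL² = 261
right sensor world pos = (-3, 8); dR² = 229
sL = 200/261 = 200/261
sR = 200/229 = 200/229
mL = 0·sL + 1·sR = 200/229
mR = 1/2·sL + -1·sR = -29300/59769

200/261 200/229 200/229 -29300/59769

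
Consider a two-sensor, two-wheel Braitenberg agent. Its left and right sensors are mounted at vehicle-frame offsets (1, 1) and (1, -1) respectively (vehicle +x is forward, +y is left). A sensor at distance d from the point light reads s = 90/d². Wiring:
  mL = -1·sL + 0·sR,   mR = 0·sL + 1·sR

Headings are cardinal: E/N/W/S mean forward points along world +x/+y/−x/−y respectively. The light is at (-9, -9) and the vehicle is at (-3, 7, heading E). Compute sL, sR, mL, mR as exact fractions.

45/169 45/137 -45/169 45/137

left sensor world pos  = (-2, 8); dL² = 338
right sensor world pos = (-2, 6); dR² = 274
sL = 90/338 = 45/169
sR = 90/274 = 45/137
mL = -1·sL + 0·sR = -45/169
mR = 0·sL + 1·sR = 45/137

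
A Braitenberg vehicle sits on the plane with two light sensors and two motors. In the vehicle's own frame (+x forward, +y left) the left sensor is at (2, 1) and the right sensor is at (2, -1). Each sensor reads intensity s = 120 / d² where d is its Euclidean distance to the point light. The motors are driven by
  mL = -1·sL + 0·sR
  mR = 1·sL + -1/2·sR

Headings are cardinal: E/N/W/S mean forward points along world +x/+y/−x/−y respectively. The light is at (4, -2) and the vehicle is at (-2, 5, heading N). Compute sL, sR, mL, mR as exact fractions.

left sensor world pos  = (-3, 7); dL² = 130
right sensor world pos = (-1, 7); dR² = 106
sL = 120/130 = 12/13
sR = 120/106 = 60/53
mL = -1·sL + 0·sR = -12/13
mR = 1·sL + -1/2·sR = 246/689

12/13 60/53 -12/13 246/689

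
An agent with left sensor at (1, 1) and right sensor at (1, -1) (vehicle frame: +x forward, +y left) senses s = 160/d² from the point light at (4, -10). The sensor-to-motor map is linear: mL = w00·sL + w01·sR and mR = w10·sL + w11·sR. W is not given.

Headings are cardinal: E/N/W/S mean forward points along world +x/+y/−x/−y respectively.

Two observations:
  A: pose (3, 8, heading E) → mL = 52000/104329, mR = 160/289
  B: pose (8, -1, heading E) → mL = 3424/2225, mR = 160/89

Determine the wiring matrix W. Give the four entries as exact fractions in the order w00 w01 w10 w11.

1/2 1/2 0 1

obs A: pose=(3,8,E) → sL=160/361, sR=160/289, mL=52000/104329, mR=160/289
obs B: pose=(8,-1,E) → sL=32/25, sR=160/89, mL=3424/2225, mR=160/89
sensor matrix S = [[160/361, 160/289], [32/25, 160/89]]; det S = 4091904/46426405
solve [mL_A; mL_B] = S·[w00; w01] and [mR_A; mR_B] = S·[w10; w11]:
  w00 = 1/2, w01 = 1/2, w10 = 0, w11 = 1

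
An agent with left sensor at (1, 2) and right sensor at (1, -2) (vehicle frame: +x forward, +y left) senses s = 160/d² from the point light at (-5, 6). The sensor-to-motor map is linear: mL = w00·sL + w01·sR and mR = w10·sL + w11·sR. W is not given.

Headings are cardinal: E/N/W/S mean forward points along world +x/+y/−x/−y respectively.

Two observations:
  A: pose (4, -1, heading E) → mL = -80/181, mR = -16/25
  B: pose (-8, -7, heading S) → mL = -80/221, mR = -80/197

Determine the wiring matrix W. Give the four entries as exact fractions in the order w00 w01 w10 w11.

0 -1/2 -1/2 0

obs A: pose=(4,-1,E) → sL=32/25, sR=160/181, mL=-80/181, mR=-16/25
obs B: pose=(-8,-7,S) → sL=160/197, sR=160/221, mL=-80/221, mR=-80/197
sensor matrix S = [[32/25, 160/181], [160/197, 160/221]]; det S = 8224768/39400985
solve [mL_A; mL_B] = S·[w00; w01] and [mR_A; mR_B] = S·[w10; w11]:
  w00 = 0, w01 = -1/2, w10 = -1/2, w11 = 0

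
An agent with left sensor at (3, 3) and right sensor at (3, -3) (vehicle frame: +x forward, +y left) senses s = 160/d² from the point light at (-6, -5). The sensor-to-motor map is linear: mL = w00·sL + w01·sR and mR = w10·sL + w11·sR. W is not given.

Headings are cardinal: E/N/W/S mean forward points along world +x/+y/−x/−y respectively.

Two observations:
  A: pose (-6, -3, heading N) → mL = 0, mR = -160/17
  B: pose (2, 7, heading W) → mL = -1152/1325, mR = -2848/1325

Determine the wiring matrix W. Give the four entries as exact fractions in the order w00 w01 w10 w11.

obs A: pose=(-6,-3,N) → sL=80/17, sR=80/17, mL=0, mR=-160/17
obs B: pose=(2,7,W) → sL=80/53, sR=16/25, mL=-1152/1325, mR=-2848/1325
sensor matrix S = [[80/17, 80/17], [80/53, 16/25]]; det S = -18432/4505
solve [mL_A; mL_B] = S·[w00; w01] and [mR_A; mR_B] = S·[w10; w11]:
  w00 = -1, w01 = 1, w10 = -1, w11 = -1

-1 1 -1 -1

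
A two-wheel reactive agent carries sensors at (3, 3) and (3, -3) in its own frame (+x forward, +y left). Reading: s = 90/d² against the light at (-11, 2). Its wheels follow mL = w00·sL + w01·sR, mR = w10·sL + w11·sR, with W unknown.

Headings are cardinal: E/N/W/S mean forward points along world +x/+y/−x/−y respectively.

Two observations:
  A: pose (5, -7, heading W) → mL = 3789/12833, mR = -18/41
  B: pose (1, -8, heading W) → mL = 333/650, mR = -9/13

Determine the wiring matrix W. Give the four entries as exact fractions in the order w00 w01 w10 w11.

obs A: pose=(5,-7,W) → sL=90/313, sR=18/41, mL=3789/12833, mR=-18/41
obs B: pose=(1,-8,W) → sL=9/25, sR=9/13, mL=333/650, mR=-9/13
sensor matrix S = [[90/313, 18/41], [9/25, 9/13]]; det S = 171072/4170725
solve [mL_A; mL_B] = S·[w00; w01] and [mR_A; mR_B] = S·[w10; w11]:
  w00 = -1/2, w01 = 1, w10 = 0, w11 = -1

-1/2 1 0 -1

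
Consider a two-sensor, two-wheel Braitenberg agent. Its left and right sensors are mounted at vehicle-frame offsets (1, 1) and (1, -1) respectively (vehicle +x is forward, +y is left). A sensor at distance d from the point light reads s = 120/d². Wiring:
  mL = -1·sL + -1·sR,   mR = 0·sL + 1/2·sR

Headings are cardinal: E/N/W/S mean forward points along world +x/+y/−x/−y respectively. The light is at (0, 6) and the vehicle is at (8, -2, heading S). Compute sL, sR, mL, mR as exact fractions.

left sensor world pos  = (9, -3); dL² = 162
right sensor world pos = (7, -3); dR² = 130
sL = 120/162 = 20/27
sR = 120/130 = 12/13
mL = -1·sL + -1·sR = -584/351
mR = 0·sL + 1/2·sR = 6/13

20/27 12/13 -584/351 6/13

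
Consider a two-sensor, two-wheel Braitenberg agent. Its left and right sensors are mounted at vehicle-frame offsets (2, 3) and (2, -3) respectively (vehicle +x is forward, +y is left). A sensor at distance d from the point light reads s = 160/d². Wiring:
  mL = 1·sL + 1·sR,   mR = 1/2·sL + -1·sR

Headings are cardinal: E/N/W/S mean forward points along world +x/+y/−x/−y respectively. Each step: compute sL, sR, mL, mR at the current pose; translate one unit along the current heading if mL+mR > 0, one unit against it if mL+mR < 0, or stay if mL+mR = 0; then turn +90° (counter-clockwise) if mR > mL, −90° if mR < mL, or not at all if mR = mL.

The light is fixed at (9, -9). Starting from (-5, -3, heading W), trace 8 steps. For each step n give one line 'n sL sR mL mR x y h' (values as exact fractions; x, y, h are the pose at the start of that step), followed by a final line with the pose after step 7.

n=0: pose=(-5,-3,W); sL=32/53, sR=160/337; mL=19264/17861, mR=-3088/17861; mL+mR=48/53 → advance +1; mR−mL=-22352/17861 → turn -1·90°
n=1: pose=(-6,-3,N); sL=40/97, sR=10/13; mL=1490/1261, mR=-710/1261; mL+mR=60/97 → advance +1; mR−mL=-2200/1261 → turn -1·90°
n=2: pose=(-6,-2,E); sL=160/269, sR=32/37; mL=14528/9953, mR=-5648/9953; mL+mR=240/269 → advance +1; mR−mL=-20176/9953 → turn -1·90°
n=3: pose=(-5,-2,S); sL=80/73, sR=80/157; mL=18400/11461, mR=440/11461; mL+mR=120/73 → advance +1; mR−mL=-17960/11461 → turn -1·90°
n=4: pose=(-5,-3,W); sL=32/53, sR=160/337; mL=19264/17861, mR=-3088/17861; mL+mR=48/53 → advance +1; mR−mL=-22352/17861 → turn -1·90°
n=5: pose=(-6,-3,N); sL=40/97, sR=10/13; mL=1490/1261, mR=-710/1261; mL+mR=60/97 → advance +1; mR−mL=-2200/1261 → turn -1·90°
n=6: pose=(-6,-2,E); sL=160/269, sR=32/37; mL=14528/9953, mR=-5648/9953; mL+mR=240/269 → advance +1; mR−mL=-20176/9953 → turn -1·90°
n=7: pose=(-5,-2,S); sL=80/73, sR=80/157; mL=18400/11461, mR=440/11461; mL+mR=120/73 → advance +1; mR−mL=-17960/11461 → turn -1·90°

0 32/53 160/337 19264/17861 -3088/17861 -5 -3 W
1 40/97 10/13 1490/1261 -710/1261 -6 -3 N
2 160/269 32/37 14528/9953 -5648/9953 -6 -2 E
3 80/73 80/157 18400/11461 440/11461 -5 -2 S
4 32/53 160/337 19264/17861 -3088/17861 -5 -3 W
5 40/97 10/13 1490/1261 -710/1261 -6 -3 N
6 160/269 32/37 14528/9953 -5648/9953 -6 -2 E
7 80/73 80/157 18400/11461 440/11461 -5 -2 S
final -5 -3 W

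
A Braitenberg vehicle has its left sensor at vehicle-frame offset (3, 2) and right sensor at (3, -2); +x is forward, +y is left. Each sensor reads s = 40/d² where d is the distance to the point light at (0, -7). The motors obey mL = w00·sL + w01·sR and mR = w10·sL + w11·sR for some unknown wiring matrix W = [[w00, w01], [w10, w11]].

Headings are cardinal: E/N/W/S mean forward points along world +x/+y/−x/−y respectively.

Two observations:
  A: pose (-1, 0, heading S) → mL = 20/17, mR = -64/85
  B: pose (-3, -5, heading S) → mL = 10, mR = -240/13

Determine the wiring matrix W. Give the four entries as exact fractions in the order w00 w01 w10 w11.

1/2 0 -1 1

obs A: pose=(-1,0,S) → sL=40/17, sR=8/5, mL=20/17, mR=-64/85
obs B: pose=(-3,-5,S) → sL=20, sR=20/13, mL=10, mR=-240/13
sensor matrix S = [[40/17, 8/5], [20, 20/13]]; det S = -6272/221
solve [mL_A; mL_B] = S·[w00; w01] and [mR_A; mR_B] = S·[w10; w11]:
  w00 = 1/2, w01 = 0, w10 = -1, w11 = 1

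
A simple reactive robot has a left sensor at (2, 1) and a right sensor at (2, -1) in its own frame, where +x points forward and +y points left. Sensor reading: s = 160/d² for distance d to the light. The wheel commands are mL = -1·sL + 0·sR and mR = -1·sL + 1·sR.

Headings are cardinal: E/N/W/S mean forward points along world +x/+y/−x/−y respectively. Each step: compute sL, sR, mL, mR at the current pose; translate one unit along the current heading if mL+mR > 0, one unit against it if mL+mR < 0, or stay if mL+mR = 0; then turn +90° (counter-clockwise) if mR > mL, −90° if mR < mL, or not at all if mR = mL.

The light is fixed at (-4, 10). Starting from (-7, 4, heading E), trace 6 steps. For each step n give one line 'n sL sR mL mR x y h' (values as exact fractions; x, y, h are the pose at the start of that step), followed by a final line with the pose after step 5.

0 80/13 16/5 -80/13 -192/65 -7 4 E
1 160/41 32/5 -160/41 512/205 -8 4 N
2 8/5 20/9 -8/5 28/45 -8 3 W
3 32/17 160/97 -32/17 -384/1649 -7 3 S
4 80/13 16/5 -80/13 -192/65 -7 4 E
5 160/41 32/5 -160/41 512/205 -8 4 N
final -8 3 W

n=0: pose=(-7,4,E); sL=80/13, sR=16/5; mL=-80/13, mR=-192/65; mL+mR=-592/65 → advance -1; mR−mL=16/5 → turn +1·90°
n=1: pose=(-8,4,N); sL=160/41, sR=32/5; mL=-160/41, mR=512/205; mL+mR=-288/205 → advance -1; mR−mL=32/5 → turn +1·90°
n=2: pose=(-8,3,W); sL=8/5, sR=20/9; mL=-8/5, mR=28/45; mL+mR=-44/45 → advance -1; mR−mL=20/9 → turn +1·90°
n=3: pose=(-7,3,S); sL=32/17, sR=160/97; mL=-32/17, mR=-384/1649; mL+mR=-3488/1649 → advance -1; mR−mL=160/97 → turn +1·90°
n=4: pose=(-7,4,E); sL=80/13, sR=16/5; mL=-80/13, mR=-192/65; mL+mR=-592/65 → advance -1; mR−mL=16/5 → turn +1·90°
n=5: pose=(-8,4,N); sL=160/41, sR=32/5; mL=-160/41, mR=512/205; mL+mR=-288/205 → advance -1; mR−mL=32/5 → turn +1·90°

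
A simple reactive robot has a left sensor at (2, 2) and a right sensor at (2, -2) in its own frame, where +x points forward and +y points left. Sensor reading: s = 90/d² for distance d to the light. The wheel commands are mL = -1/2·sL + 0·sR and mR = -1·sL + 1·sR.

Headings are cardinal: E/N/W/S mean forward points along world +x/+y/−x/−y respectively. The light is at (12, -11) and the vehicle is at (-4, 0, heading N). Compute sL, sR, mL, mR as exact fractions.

90/493 18/73 -45/493 2304/35989

left sensor world pos  = (-6, 2); dL² = 493
right sensor world pos = (-2, 2); dR² = 365
sL = 90/493 = 90/493
sR = 90/365 = 18/73
mL = -1/2·sL + 0·sR = -45/493
mR = -1·sL + 1·sR = 2304/35989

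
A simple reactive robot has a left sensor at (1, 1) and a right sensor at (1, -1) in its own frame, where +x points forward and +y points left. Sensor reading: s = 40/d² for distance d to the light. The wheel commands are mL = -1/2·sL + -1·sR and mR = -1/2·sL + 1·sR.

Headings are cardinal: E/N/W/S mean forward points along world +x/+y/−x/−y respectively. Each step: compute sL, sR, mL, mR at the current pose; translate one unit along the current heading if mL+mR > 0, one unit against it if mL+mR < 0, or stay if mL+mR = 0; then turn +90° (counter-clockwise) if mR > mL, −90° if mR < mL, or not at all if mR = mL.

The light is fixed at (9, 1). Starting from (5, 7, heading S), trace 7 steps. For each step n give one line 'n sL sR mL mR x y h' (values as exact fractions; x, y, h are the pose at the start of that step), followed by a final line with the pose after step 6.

n=0: pose=(5,7,S); sL=20/17, sR=4/5; mL=-118/85, mR=18/85; mL+mR=-20/17 → advance -1; mR−mL=8/5 → turn +1·90°
n=1: pose=(5,8,E); sL=40/73, sR=8/9; mL=-764/657, mR=404/657; mL+mR=-40/73 → advance -1; mR−mL=16/9 → turn +1·90°
n=2: pose=(4,8,N); sL=2/5, sR=1/2; mL=-7/10, mR=3/10; mL+mR=-2/5 → advance -1; mR−mL=1 → turn +1·90°
n=3: pose=(4,7,W); sL=40/61, sR=8/17; mL=-828/1037, mR=148/1037; mL+mR=-40/61 → advance -1; mR−mL=16/17 → turn +1·90°
n=4: pose=(5,7,S); sL=20/17, sR=4/5; mL=-118/85, mR=18/85; mL+mR=-20/17 → advance -1; mR−mL=8/5 → turn +1·90°
n=5: pose=(5,8,E); sL=40/73, sR=8/9; mL=-764/657, mR=404/657; mL+mR=-40/73 → advance -1; mR−mL=16/9 → turn +1·90°
n=6: pose=(4,8,N); sL=2/5, sR=1/2; mL=-7/10, mR=3/10; mL+mR=-2/5 → advance -1; mR−mL=1 → turn +1·90°

0 20/17 4/5 -118/85 18/85 5 7 S
1 40/73 8/9 -764/657 404/657 5 8 E
2 2/5 1/2 -7/10 3/10 4 8 N
3 40/61 8/17 -828/1037 148/1037 4 7 W
4 20/17 4/5 -118/85 18/85 5 7 S
5 40/73 8/9 -764/657 404/657 5 8 E
6 2/5 1/2 -7/10 3/10 4 8 N
final 4 7 W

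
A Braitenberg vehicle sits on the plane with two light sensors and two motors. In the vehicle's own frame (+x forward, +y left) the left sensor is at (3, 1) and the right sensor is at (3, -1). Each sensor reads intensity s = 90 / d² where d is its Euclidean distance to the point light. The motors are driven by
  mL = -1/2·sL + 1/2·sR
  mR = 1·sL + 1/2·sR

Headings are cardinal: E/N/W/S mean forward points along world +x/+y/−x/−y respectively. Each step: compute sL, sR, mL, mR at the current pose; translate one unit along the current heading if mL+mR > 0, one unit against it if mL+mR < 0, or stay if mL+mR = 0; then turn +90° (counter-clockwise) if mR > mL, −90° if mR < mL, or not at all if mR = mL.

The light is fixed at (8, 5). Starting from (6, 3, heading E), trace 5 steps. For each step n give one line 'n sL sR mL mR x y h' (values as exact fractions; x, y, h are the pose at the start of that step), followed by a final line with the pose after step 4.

0 45 9 -18 99/2 6 3 E
1 18 90 36 63 7 3 N
2 9/2 45/8 9/16 117/16 7 4 W
3 90/17 18/5 -72/85 603/85 6 4 S
4 45 9 -18 99/2 6 3 E
final 7 3 N

n=0: pose=(6,3,E); sL=45, sR=9; mL=-18, mR=99/2; mL+mR=63/2 → advance +1; mR−mL=135/2 → turn +1·90°
n=1: pose=(7,3,N); sL=18, sR=90; mL=36, mR=63; mL+mR=99 → advance +1; mR−mL=27 → turn +1·90°
n=2: pose=(7,4,W); sL=9/2, sR=45/8; mL=9/16, mR=117/16; mL+mR=63/8 → advance +1; mR−mL=27/4 → turn +1·90°
n=3: pose=(6,4,S); sL=90/17, sR=18/5; mL=-72/85, mR=603/85; mL+mR=531/85 → advance +1; mR−mL=135/17 → turn +1·90°
n=4: pose=(6,3,E); sL=45, sR=9; mL=-18, mR=99/2; mL+mR=63/2 → advance +1; mR−mL=135/2 → turn +1·90°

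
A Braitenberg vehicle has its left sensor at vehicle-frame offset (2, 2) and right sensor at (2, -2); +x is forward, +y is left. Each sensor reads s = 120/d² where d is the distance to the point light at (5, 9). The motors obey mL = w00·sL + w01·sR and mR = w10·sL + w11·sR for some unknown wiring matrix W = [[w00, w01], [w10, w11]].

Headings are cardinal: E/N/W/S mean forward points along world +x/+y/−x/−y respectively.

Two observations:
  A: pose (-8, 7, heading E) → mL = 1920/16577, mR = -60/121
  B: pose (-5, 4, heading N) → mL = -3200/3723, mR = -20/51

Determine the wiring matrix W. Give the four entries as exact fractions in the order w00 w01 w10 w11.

1 -1 -1/2 0

obs A: pose=(-8,7,E) → sL=120/121, sR=120/137, mL=1920/16577, mR=-60/121
obs B: pose=(-5,4,N) → sL=40/51, sR=120/73, mL=-3200/3723, mR=-20/51
sensor matrix S = [[120/121, 120/137], [40/51, 120/73]]; det S = 19404800/20572057
solve [mL_A; mL_B] = S·[w00; w01] and [mR_A; mR_B] = S·[w10; w11]:
  w00 = 1, w01 = -1, w10 = -1/2, w11 = 0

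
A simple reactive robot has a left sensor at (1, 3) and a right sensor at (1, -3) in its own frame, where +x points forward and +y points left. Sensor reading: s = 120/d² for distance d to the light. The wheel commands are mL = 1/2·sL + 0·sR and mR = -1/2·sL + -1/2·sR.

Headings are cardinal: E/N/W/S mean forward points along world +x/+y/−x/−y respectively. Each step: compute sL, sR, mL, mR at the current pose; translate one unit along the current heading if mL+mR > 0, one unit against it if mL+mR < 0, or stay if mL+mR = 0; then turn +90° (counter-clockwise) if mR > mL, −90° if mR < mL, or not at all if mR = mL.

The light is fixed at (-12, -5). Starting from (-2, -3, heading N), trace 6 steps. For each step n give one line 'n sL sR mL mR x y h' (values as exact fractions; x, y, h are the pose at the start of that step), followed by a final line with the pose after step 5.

0 60/29 60/89 30/29 -3540/2581 -2 -3 N
1 120/137 24/25 60/137 -3144/3425 -2 -4 E
2 5/6 10/3 5/12 -25/12 -3 -4 S
3 24/13 120/89 12/13 -1848/1157 -3 -3 W
4 60/29 60/89 30/29 -3540/2581 -2 -3 N
5 120/137 24/25 60/137 -3144/3425 -2 -4 E
final -3 -4 S

n=0: pose=(-2,-3,N); sL=60/29, sR=60/89; mL=30/29, mR=-3540/2581; mL+mR=-30/89 → advance -1; mR−mL=-6210/2581 → turn -1·90°
n=1: pose=(-2,-4,E); sL=120/137, sR=24/25; mL=60/137, mR=-3144/3425; mL+mR=-12/25 → advance -1; mR−mL=-4644/3425 → turn -1·90°
n=2: pose=(-3,-4,S); sL=5/6, sR=10/3; mL=5/12, mR=-25/12; mL+mR=-5/3 → advance -1; mR−mL=-5/2 → turn -1·90°
n=3: pose=(-3,-3,W); sL=24/13, sR=120/89; mL=12/13, mR=-1848/1157; mL+mR=-60/89 → advance -1; mR−mL=-2916/1157 → turn -1·90°
n=4: pose=(-2,-3,N); sL=60/29, sR=60/89; mL=30/29, mR=-3540/2581; mL+mR=-30/89 → advance -1; mR−mL=-6210/2581 → turn -1·90°
n=5: pose=(-2,-4,E); sL=120/137, sR=24/25; mL=60/137, mR=-3144/3425; mL+mR=-12/25 → advance -1; mR−mL=-4644/3425 → turn -1·90°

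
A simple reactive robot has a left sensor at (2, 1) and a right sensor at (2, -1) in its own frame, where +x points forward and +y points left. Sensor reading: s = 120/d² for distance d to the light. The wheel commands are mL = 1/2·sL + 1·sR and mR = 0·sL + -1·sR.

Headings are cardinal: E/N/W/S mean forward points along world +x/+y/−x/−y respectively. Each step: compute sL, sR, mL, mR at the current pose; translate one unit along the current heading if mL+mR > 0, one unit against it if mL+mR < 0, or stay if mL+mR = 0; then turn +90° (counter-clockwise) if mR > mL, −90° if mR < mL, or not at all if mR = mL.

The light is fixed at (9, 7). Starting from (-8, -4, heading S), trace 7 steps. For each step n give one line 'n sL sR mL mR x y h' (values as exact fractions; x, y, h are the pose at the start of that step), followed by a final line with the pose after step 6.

n=0: pose=(-8,-4,S); sL=24/85, sR=120/493; mL=948/2465, mR=-120/493; mL+mR=12/85 → advance +1; mR−mL=-1548/2465 → turn -1·90°
n=1: pose=(-8,-5,W); sL=12/53, sR=60/241; mL=4626/12773, mR=-60/241; mL+mR=6/53 → advance +1; mR−mL=-7806/12773 → turn -1·90°
n=2: pose=(-9,-5,N); sL=120/461, sR=120/389; mL=78660/179329, mR=-120/389; mL+mR=60/461 → advance +1; mR−mL=-133980/179329 → turn -1·90°
n=3: pose=(-9,-4,E); sL=30/89, sR=3/10; mL=417/890, mR=-3/10; mL+mR=15/89 → advance +1; mR−mL=-342/445 → turn -1·90°
n=4: pose=(-8,-4,S); sL=24/85, sR=120/493; mL=948/2465, mR=-120/493; mL+mR=12/85 → advance +1; mR−mL=-1548/2465 → turn -1·90°
n=5: pose=(-8,-5,W); sL=12/53, sR=60/241; mL=4626/12773, mR=-60/241; mL+mR=6/53 → advance +1; mR−mL=-7806/12773 → turn -1·90°
n=6: pose=(-9,-5,N); sL=120/461, sR=120/389; mL=78660/179329, mR=-120/389; mL+mR=60/461 → advance +1; mR−mL=-133980/179329 → turn -1·90°

0 24/85 120/493 948/2465 -120/493 -8 -4 S
1 12/53 60/241 4626/12773 -60/241 -8 -5 W
2 120/461 120/389 78660/179329 -120/389 -9 -5 N
3 30/89 3/10 417/890 -3/10 -9 -4 E
4 24/85 120/493 948/2465 -120/493 -8 -4 S
5 12/53 60/241 4626/12773 -60/241 -8 -5 W
6 120/461 120/389 78660/179329 -120/389 -9 -5 N
final -9 -4 E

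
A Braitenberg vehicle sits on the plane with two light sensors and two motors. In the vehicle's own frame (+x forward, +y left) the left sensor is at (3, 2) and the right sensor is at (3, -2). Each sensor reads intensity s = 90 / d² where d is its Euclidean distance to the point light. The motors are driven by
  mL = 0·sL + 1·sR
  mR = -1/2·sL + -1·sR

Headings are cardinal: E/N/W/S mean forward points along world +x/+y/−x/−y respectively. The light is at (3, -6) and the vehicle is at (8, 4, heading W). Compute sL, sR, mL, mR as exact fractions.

left sensor world pos  = (5, 2); dL² = 68
right sensor world pos = (5, 6); dR² = 148
sL = 90/68 = 45/34
sR = 90/148 = 45/74
mL = 0·sL + 1·sR = 45/74
mR = -1/2·sL + -1·sR = -3195/2516

45/34 45/74 45/74 -3195/2516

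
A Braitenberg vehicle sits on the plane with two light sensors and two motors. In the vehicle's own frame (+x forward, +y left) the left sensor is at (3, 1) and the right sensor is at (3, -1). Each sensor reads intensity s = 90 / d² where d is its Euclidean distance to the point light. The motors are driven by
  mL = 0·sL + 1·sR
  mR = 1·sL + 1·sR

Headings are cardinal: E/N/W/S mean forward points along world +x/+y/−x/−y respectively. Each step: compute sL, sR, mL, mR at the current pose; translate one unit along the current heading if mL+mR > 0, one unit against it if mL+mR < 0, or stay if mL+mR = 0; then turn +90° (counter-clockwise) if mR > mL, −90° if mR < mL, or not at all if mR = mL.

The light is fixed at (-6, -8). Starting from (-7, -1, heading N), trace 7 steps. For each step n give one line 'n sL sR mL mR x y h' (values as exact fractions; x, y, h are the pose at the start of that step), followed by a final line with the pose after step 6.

n=0: pose=(-7,-1,N); sL=45/52, sR=9/10; mL=9/10, mR=459/260; mL+mR=693/260 → advance +1; mR−mL=45/52 → turn +1·90°
n=1: pose=(-7,0,W); sL=18/13, sR=90/97; mL=90/97, mR=2916/1261; mL+mR=4086/1261 → advance +1; mR−mL=18/13 → turn +1·90°
n=2: pose=(-8,0,S); sL=45/13, sR=45/17; mL=45/17, mR=1350/221; mL+mR=1935/221 → advance +1; mR−mL=45/13 → turn +1·90°
n=3: pose=(-8,-1,E); sL=18/13, sR=90/37; mL=90/37, mR=1836/481; mL+mR=3006/481 → advance +1; mR−mL=18/13 → turn +1·90°
n=4: pose=(-7,-1,N); sL=45/52, sR=9/10; mL=9/10, mR=459/260; mL+mR=693/260 → advance +1; mR−mL=45/52 → turn +1·90°
n=5: pose=(-7,0,W); sL=18/13, sR=90/97; mL=90/97, mR=2916/1261; mL+mR=4086/1261 → advance +1; mR−mL=18/13 → turn +1·90°
n=6: pose=(-8,0,S); sL=45/13, sR=45/17; mL=45/17, mR=1350/221; mL+mR=1935/221 → advance +1; mR−mL=45/13 → turn +1·90°

0 45/52 9/10 9/10 459/260 -7 -1 N
1 18/13 90/97 90/97 2916/1261 -7 0 W
2 45/13 45/17 45/17 1350/221 -8 0 S
3 18/13 90/37 90/37 1836/481 -8 -1 E
4 45/52 9/10 9/10 459/260 -7 -1 N
5 18/13 90/97 90/97 2916/1261 -7 0 W
6 45/13 45/17 45/17 1350/221 -8 0 S
final -8 -1 E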